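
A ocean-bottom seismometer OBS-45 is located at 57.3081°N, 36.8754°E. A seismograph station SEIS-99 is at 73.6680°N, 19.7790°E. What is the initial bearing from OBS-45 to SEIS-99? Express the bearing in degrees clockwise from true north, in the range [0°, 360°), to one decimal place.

344.2°

Δλ = -17.0964°
y = sin Δλ · cos φ₂ = -0.082668
x = cos φ₁ sin φ₂ − sin φ₁ cos φ₂ cos Δλ = 0.292127
θ = atan2(y, x) = -15.8008° → 344.1992° (mod 360°)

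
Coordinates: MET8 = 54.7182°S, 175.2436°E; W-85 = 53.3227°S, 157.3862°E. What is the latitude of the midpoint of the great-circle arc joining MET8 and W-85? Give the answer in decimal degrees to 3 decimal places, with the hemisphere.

Bx = cos φ₂ cos Δλ = 0.568531,  By = cos φ₂ sin Δλ = -0.183164
φₘ = atan2(sin φ₁ + sin φ₂, √((cos φ₁ + Bx)² + By²)) = -54.35182°
λₘ = λ₁ + atan2(By, cos φ₁ + Bx) = 166.16390°

54.352°S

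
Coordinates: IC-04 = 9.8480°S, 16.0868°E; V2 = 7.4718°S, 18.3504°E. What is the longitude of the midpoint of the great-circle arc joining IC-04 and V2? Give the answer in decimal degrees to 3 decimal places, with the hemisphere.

17.222°E

Bx = cos φ₂ cos Δλ = 0.990735,  By = cos φ₂ sin Δλ = 0.039162
φₘ = atan2(sin φ₁ + sin φ₂, √((cos φ₁ + Bx)² + By²)) = -8.66156°
λₘ = λ₁ + atan2(By, cos φ₁ + Bx) = 17.22218°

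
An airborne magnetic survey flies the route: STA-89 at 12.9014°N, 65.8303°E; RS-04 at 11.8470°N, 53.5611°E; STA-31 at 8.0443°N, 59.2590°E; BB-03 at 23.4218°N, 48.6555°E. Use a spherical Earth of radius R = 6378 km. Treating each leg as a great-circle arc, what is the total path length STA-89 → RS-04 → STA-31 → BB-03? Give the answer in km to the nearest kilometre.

STA-89→RS-04: c = 0.209950 rad, d = 1339.06 km
RS-04→STA-31: c = 0.118303 rad, d = 754.54 km
STA-31→BB-03: c = 0.321745 rad, d = 2052.09 km
Total = 1339.06 + 754.54 + 2052.09 = 4145.69 km

4146 km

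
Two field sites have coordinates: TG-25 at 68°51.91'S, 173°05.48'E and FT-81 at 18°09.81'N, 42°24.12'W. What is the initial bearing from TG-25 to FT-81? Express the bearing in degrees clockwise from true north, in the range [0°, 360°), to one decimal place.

137.8°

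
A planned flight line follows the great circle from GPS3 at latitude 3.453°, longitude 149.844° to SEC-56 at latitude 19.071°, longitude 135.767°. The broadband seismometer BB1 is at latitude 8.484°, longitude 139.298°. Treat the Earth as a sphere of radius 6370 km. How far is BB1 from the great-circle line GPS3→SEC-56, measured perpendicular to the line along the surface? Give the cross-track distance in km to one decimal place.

δ₁₃ = central angle GPS3→BB1 = 0.202977 rad  (haversine)
θ₁₃ = bearing GPS3→BB1 = 296.105°,  θ₁₂ = bearing GPS3→SEC-56 = 319.687°
dₓₜ = R·arcsin(sin δ₁₃ · sin(θ₁₃ − θ₁₂)) = 6370·arcsin(0.20159·sin(-23.582°)) = -514.271 km
|dₓₜ| = 514.271 km

514.3 km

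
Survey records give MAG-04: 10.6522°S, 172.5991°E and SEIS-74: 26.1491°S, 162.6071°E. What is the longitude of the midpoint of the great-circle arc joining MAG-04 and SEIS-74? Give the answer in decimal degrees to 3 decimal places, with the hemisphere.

167.830°E

Bx = cos φ₂ cos Δλ = 0.884035,  By = cos φ₂ sin Δλ = -0.155752
φₘ = atan2(sin φ₁ + sin φ₂, √((cos φ₁ + Bx)² + By²)) = -18.46594°
λₘ = λ₁ + atan2(By, cos φ₁ + Bx) = 167.82982°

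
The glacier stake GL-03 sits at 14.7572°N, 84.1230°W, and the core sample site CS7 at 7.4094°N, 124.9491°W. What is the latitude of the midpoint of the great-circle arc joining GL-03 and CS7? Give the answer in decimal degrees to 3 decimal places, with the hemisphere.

Bx = cos φ₂ cos Δλ = 0.750379,  By = cos φ₂ sin Δλ = -0.648306
φₘ = atan2(sin φ₁ + sin φ₂, √((cos φ₁ + Bx)² + By²)) = 11.80560°
λₘ = λ₁ + atan2(By, cos φ₁ + Bx) = -104.80425°

11.806°N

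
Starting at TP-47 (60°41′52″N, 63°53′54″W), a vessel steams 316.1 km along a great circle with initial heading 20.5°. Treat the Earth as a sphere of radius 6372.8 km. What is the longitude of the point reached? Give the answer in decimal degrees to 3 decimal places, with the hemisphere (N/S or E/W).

61.680°W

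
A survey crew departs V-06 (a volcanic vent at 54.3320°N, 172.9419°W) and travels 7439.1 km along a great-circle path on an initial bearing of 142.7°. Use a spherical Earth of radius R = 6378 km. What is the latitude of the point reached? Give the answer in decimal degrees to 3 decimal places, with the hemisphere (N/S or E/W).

6.127°S

δ = d/R = 7439.1/6378 = 1.166369 rad
φ₂ = arcsin(sin φ₁ cos δ + cos φ₁ sin δ cos θ)
   = arcsin(0.81241·0.39349 + 0.58309·0.91933·-0.79547) = -6.12716°
λ₂ = λ₁ + atan2(sin θ sin δ cos φ₁, cos δ − sin φ₁ sin φ₂) = -138.86516°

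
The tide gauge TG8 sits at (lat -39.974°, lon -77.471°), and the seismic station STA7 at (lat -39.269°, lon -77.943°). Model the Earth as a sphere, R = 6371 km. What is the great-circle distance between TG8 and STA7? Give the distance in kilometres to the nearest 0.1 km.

88.2 km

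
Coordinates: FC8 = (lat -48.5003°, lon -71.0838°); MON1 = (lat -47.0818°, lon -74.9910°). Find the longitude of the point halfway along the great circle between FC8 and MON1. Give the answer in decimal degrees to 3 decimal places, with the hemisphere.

Bx = cos φ₂ cos Δλ = 0.679371,  By = cos φ₂ sin Δλ = -0.046401
φₘ = atan2(sin φ₁ + sin φ₂, √((cos φ₁ + Bx)² + By²)) = -47.80762°
λₘ = λ₁ + atan2(By, cos φ₁ + Bx) = -73.06407°

73.064°W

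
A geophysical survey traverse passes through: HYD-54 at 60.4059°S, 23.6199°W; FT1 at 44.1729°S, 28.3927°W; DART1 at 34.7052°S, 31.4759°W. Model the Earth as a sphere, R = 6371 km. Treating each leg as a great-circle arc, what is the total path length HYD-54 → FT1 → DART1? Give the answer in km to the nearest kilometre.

HYD-54→FT1: c = 0.287680 rad, d = 1832.81 km
FT1→DART1: c = 0.170353 rad, d = 1085.32 km
Total = 1832.81 + 1085.32 = 2918.13 km

2918 km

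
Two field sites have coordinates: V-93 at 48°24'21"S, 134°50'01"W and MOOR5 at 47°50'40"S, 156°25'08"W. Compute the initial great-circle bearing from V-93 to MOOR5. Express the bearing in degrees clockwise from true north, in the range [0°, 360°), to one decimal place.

264.1°

V-93: φ = -48.40583°, λ = -134.83361°
MOOR5: φ = -47.84444°, λ = -156.41889°
Δλ = -21.5853°
y = sin Δλ · cos φ₂ = -0.246905
x = cos φ₁ sin φ₂ − sin φ₁ cos φ₂ cos Δλ = -0.025402
θ = atan2(y, x) = -95.8739° → 264.1261° (mod 360°)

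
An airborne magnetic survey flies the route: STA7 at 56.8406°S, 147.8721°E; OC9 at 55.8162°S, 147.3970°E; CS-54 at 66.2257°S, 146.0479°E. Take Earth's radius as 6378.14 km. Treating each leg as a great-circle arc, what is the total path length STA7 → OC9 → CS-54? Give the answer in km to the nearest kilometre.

STA7→OC9: c = 0.018461 rad, d = 117.74 km
OC9→CS-54: c = 0.182027 rad, d = 1161.00 km
Total = 117.74 + 1161.00 = 1278.74 km

1279 km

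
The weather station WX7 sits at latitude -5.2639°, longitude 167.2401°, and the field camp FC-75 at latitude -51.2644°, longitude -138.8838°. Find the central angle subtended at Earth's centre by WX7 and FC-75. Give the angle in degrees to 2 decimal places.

63.97°

Δφ = -46.0005°,  Δλ = 53.8761°
a = sin²(Δφ/2) + cos φ₁ cos φ₂ sin²(Δλ/2) = 0.280552
c = 2·arcsin(√a) = 1.116428 rad = 63.9666°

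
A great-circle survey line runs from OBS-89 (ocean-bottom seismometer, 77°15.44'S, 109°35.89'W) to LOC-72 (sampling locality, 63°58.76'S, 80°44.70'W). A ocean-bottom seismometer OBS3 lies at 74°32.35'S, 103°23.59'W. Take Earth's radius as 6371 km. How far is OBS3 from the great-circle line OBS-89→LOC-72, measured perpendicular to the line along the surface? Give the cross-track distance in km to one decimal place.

OBS-89: φ = -77.25733°, λ = -109.59817°
LOC-72: φ = -63.97933°, λ = -80.74500°
OBS3: φ = -74.53917°, λ = -103.39317°
δ₁₃ = central angle OBS-89→OBS3 = 0.054221 rad  (haversine)
θ₁₃ = bearing OBS-89→OBS3 = 32.118°,  θ₁₂ = bearing OBS-89→LOC-72 = 50.172°
dₓₜ = R·arcsin(sin δ₁₃ · sin(θ₁₃ − θ₁₂)) = 6371·arcsin(0.05419·sin(-18.053°)) = -107.006 km
|dₓₜ| = 107.006 km

107.0 km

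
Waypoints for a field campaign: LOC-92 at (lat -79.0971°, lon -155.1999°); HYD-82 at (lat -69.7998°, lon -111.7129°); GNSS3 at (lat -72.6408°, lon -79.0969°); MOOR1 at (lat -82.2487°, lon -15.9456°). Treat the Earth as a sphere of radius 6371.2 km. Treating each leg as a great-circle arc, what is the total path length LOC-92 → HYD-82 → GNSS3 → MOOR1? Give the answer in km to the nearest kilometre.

LOC-92→HYD-82: c = 0.249900 rad, d = 1592.16 km
HYD-82→GNSS3: c = 0.187227 rad, d = 1192.86 km
GNSS3→MOOR1: c = 0.269492 rad, d = 1716.99 km
Total = 1592.16 + 1192.86 + 1716.99 = 4502.01 km

4502 km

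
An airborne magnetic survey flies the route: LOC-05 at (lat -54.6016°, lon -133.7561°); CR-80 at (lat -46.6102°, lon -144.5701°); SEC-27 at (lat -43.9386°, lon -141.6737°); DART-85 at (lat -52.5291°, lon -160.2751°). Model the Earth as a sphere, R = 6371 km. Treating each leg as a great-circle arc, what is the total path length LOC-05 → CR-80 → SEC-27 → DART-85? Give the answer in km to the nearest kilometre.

3211 km

LOC-05→CR-80: c = 0.183438 rad, d = 1168.68 km
CR-80→SEC-27: c = 0.058640 rad, d = 373.59 km
SEC-27→DART-85: c = 0.261912 rad, d = 1668.64 km
Total = 1168.68 + 373.59 + 1668.64 = 3210.92 km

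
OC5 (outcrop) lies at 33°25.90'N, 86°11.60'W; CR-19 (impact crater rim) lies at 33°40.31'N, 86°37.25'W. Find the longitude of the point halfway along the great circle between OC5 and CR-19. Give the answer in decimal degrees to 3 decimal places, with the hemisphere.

OC5: φ = +33.43167°, λ = -86.19333°
CR-19: φ = +33.67183°, λ = -86.62083°
Bx = cos φ₂ cos Δλ = 0.832204,  By = cos φ₂ sin Δλ = -0.006209
φₘ = atan2(sin φ₁ + sin φ₂, √((cos φ₁ + Bx)² + By²)) = 33.55193°
λₘ = λ₁ + atan2(By, cos φ₁ + Bx) = -86.40679°

86.407°W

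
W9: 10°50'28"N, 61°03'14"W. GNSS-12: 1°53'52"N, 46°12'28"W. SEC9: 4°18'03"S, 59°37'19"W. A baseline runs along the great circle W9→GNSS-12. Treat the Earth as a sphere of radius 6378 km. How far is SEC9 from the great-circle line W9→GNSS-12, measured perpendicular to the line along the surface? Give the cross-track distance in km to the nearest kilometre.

1370 km

W9: φ = +10.84111°, λ = -61.05389°
GNSS-12: φ = +1.89778°, λ = -46.20778°
SEC9: φ = -4.30083°, λ = -59.62194°
δ₁₃ = central angle W9→SEC9 = 0.265445 rad  (haversine)
θ₁₃ = bearing W9→SEC9 = 174.549°,  θ₁₂ = bearing W9→GNSS-12 = 120.223°
dₓₜ = R·arcsin(sin δ₁₃ · sin(θ₁₃ − θ₁₂)) = 6378·arcsin(0.26234·sin(54.326°)) = 1369.728 km
|dₓₜ| = 1369.728 km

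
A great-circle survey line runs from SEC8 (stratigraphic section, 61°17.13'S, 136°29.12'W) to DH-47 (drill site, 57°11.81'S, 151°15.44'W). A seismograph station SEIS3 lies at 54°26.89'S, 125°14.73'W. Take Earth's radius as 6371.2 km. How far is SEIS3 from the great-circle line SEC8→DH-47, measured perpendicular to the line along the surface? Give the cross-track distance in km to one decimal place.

SEC8: φ = -61.28550°, λ = -136.48533°
DH-47: φ = -57.19683°, λ = -151.25733°
SEIS3: φ = -54.44817°, λ = -125.24550°
δ₁₃ = central angle SEC8→SEIS3 = 0.158087 rad  (haversine)
θ₁₃ = bearing SEC8→SEIS3 = 46.045°,  θ₁₂ = bearing SEC8→DH-47 = 291.924°
dₓₜ = R·arcsin(sin δ₁₃ · sin(θ₁₃ − θ₁₂)) = 6371.2·arcsin(0.15743·sin(-245.879°)) = 918.614 km
|dₓₜ| = 918.614 km

918.6 km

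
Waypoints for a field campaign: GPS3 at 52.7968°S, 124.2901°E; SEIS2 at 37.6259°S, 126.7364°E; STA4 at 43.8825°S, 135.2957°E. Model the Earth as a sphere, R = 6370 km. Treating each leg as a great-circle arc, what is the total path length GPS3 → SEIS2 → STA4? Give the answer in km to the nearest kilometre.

GPS3→SEIS2: c = 0.266445 rad, d = 1697.25 km
SEIS2→STA4: c = 0.157096 rad, d = 1000.70 km
Total = 1697.25 + 1000.70 = 2697.95 km

2698 km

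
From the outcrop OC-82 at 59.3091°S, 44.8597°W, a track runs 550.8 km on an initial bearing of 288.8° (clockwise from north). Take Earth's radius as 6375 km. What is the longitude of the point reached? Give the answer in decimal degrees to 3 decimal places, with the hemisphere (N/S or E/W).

53.583°W

δ = d/R = 550.8/6375 = 0.086400 rad
φ₂ = arcsin(sin φ₁ cos δ + cos φ₁ sin δ cos θ)
   = arcsin(-0.85993·0.99627 + 0.51041·0.08629·0.32227) = -57.40844°
λ₂ = λ₁ + atan2(sin θ sin δ cos φ₁, cos δ − sin φ₁ sin φ₂) = -53.58258°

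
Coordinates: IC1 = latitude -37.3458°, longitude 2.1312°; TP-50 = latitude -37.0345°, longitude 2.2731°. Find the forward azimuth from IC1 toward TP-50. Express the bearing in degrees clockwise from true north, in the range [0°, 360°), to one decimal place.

20.0°

Δλ = 0.1419°
y = sin Δλ · cos φ₂ = 0.001977
x = cos φ₁ sin φ₂ − sin φ₁ cos φ₂ cos Δλ = 0.005432
θ = atan2(y, x) = 20.0004° → 20.0004° (mod 360°)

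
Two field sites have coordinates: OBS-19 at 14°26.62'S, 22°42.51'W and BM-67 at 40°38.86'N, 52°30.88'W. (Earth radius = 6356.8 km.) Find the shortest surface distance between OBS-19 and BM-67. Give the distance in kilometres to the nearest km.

6838 km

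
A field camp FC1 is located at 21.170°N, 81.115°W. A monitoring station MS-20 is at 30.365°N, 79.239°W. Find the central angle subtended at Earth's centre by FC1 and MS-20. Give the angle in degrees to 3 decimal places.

Δφ = 9.1950°,  Δλ = 1.8760°
a = sin²(Δφ/2) + cos φ₁ cos φ₂ sin²(Δλ/2) = 0.006641
c = 2·arcsin(√a) = 0.163160 rad = 9.3484°

9.348°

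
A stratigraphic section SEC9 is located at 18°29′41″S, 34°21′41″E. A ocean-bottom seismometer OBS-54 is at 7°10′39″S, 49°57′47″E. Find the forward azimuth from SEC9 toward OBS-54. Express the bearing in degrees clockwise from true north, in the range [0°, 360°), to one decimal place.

55.3°

SEC9: φ = -18.49472°, λ = +34.36139°
OBS-54: φ = -7.17750°, λ = +49.96306°
Δλ = 15.6017°
y = sin Δλ · cos φ₂ = 0.266840
x = cos φ₁ sin φ₂ − sin φ₁ cos φ₂ cos Δλ = 0.184645
θ = atan2(y, x) = 55.3181° → 55.3181° (mod 360°)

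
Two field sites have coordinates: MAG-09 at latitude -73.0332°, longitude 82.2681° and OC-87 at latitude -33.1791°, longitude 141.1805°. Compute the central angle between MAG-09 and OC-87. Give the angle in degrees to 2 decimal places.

49.49°

Δφ = 39.8541°,  Δλ = 58.9124°
a = sin²(Δφ/2) + cos φ₁ cos φ₂ sin²(Δλ/2) = 0.175224
c = 2·arcsin(√a) = 0.863802 rad = 49.4922°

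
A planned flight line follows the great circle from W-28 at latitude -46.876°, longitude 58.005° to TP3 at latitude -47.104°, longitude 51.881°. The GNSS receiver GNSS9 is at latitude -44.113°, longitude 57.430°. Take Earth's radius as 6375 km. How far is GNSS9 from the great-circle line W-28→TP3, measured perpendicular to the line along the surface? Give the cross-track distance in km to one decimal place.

310.2 km

δ₁₃ = central angle W-28→GNSS9 = 0.048733 rad  (haversine)
θ₁₃ = bearing W-28→GNSS9 = 351.494°,  θ₁₂ = bearing W-28→TP3 = 264.639°
dₓₜ = R·arcsin(sin δ₁₃ · sin(θ₁₃ − θ₁₂)) = 6375·arcsin(0.04871·sin(86.856°)) = 310.208 km
|dₓₜ| = 310.208 km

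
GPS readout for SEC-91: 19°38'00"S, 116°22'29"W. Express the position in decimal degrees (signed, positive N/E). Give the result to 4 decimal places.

-19.6333°, -116.3747°

lat: 19.6333° S → -19.6333°
lon: 116.3747° W → -116.3747°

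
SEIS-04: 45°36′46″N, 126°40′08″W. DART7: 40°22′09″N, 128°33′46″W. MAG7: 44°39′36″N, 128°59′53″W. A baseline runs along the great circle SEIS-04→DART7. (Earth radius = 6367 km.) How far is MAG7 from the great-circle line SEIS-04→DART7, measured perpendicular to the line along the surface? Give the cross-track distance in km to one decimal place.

SEIS-04: φ = +45.61278°, λ = -126.66889°
DART7: φ = +40.36917°, λ = -128.56278°
MAG7: φ = +44.66000°, λ = -128.99806°
δ₁₃ = central angle SEIS-04→MAG7 = 0.033147 rad  (haversine)
θ₁₃ = bearing SEIS-04→MAG7 = 240.720°,  θ₁₂ = bearing SEIS-04→DART7 = 195.451°
dₓₜ = R·arcsin(sin δ₁₃ · sin(θ₁₃ − θ₁₂)) = 6367·arcsin(0.03314·sin(45.269°)) = 149.919 km
|dₓₜ| = 149.919 km

149.9 km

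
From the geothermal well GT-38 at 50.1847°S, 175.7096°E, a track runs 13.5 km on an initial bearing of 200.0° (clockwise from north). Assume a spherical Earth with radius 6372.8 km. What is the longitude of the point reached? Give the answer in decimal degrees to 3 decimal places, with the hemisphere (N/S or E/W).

175.645°E

δ = d/R = 13.5/6372.8 = 0.002118 rad
φ₂ = arcsin(sin φ₁ cos δ + cos φ₁ sin δ cos θ)
   = arcsin(-0.76811·1.00000 + 0.64031·0.00212·-0.93969) = -50.29874°
λ₂ = λ₁ + atan2(sin θ sin δ cos φ₁, cos δ − sin φ₁ sin φ₂) = 175.64461°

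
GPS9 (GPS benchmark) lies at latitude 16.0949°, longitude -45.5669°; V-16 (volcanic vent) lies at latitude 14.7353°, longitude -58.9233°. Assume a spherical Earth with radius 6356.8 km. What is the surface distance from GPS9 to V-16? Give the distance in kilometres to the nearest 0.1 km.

Δφ = -1.3596°,  Δλ = -13.3564°
a = sin²(Δφ/2) + cos φ₁ cos φ₂ sin²(Δλ/2) = 0.012707
c = 2·arcsin(√a) = 0.225934 rad = 12.9451°
d = R·c = 6356.8 × 0.225934 = 1436.2 km

1436.2 km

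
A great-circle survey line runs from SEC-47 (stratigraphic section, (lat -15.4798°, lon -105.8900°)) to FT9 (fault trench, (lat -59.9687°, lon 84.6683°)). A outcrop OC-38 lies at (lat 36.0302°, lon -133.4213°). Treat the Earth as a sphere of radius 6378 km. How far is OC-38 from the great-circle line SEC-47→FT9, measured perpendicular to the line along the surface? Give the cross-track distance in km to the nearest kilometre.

δ₁₃ = central angle SEC-47→OC-38 = 1.007329 rad  (haversine)
θ₁₃ = bearing SEC-47→OC-38 = 333.758°,  θ₁₂ = bearing SEC-47→FT9 = 185.425°
dₓₜ = R·arcsin(sin δ₁₃ · sin(θ₁₃ − θ₁₂)) = 6378·arcsin(0.84541·sin(148.333°)) = 2933.000 km
|dₓₜ| = 2933.000 km

2933 km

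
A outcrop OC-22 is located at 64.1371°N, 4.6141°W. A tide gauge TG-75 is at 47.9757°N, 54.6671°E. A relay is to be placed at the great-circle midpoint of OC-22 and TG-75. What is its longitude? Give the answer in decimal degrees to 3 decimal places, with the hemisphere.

31.871°E

Bx = cos φ₂ cos Δλ = 0.341970,  By = cos φ₂ sin Δλ = 0.575512
φₘ = atan2(sin φ₁ + sin φ₂, √((cos φ₁ + Bx)² + By²)) = 59.49339°
λₘ = λ₁ + atan2(By, cos φ₁ + Bx) = 31.87081°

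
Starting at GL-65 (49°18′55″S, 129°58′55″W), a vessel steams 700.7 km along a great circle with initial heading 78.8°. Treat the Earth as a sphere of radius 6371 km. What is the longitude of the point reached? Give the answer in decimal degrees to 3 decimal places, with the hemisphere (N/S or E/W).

120.773°W

GL-65: φ = -49.31528°, λ = -129.98194°
δ = d/R = 700.7/6371 = 0.109983 rad
φ₂ = arcsin(sin φ₁ cos δ + cos φ₁ sin δ cos θ)
   = arcsin(-0.75831·0.99396 + 0.65190·0.10976·0.19423) = -47.71681°
λ₂ = λ₁ + atan2(sin θ sin δ cos φ₁, cos δ − sin φ₁ sin φ₂) = -120.77302°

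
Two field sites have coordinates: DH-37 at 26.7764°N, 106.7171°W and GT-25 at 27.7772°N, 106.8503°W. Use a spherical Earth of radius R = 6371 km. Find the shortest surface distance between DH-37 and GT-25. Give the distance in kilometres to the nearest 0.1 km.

112.1 km

Δφ = 1.0008°,  Δλ = -0.1332°
a = sin²(Δφ/2) + cos φ₁ cos φ₂ sin²(Δλ/2) = 0.000077
c = 2·arcsin(√a) = 0.017589 rad = 1.0078°
d = R·c = 6371 × 0.017589 = 112.1 km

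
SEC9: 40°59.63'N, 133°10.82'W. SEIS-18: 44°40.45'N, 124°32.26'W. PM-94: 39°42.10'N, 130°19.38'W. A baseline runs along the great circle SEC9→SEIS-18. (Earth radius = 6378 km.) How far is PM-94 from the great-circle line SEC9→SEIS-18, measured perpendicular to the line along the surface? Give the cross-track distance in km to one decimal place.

250.6 km

SEC9: φ = +40.99383°, λ = -133.18033°
SEIS-18: φ = +44.67417°, λ = -124.53767°
PM-94: φ = +39.70167°, λ = -130.32300°
δ₁₃ = central angle SEC9→PM-94 = 0.044191 rad  (haversine)
θ₁₃ = bearing SEC9→PM-94 = 119.753°,  θ₁₂ = bearing SEC9→SEIS-18 = 56.966°
dₓₜ = R·arcsin(sin δ₁₃ · sin(θ₁₃ − θ₁₂)) = 6378·arcsin(0.04418·sin(62.787°)) = 250.637 km
|dₓₜ| = 250.637 km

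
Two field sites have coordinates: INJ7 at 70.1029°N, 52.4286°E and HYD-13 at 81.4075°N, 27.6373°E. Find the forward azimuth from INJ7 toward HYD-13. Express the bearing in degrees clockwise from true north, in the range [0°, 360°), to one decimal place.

343.3°

Δλ = -24.7913°
y = sin Δλ · cos φ₂ = -0.062648
x = cos φ₁ sin φ₂ − sin φ₁ cos φ₂ cos Δλ = 0.208972
θ = atan2(y, x) = -16.6883° → 343.3117° (mod 360°)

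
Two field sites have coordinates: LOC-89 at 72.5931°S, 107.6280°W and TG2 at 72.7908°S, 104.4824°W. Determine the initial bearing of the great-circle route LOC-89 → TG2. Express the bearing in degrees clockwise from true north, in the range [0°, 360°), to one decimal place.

103.4°

Δλ = 3.1456°
y = sin Δλ · cos φ₂ = 0.016235
x = cos φ₁ sin φ₂ − sin φ₁ cos φ₂ cos Δλ = -0.003876
θ = atan2(y, x) = 103.4272° → 103.4272° (mod 360°)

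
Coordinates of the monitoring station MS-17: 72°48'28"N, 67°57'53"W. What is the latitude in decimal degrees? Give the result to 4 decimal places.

72° + 48′/60 + 28″/3600 = 72 + 0.80000 + 0.00778 = 72.8078°

72.8078°N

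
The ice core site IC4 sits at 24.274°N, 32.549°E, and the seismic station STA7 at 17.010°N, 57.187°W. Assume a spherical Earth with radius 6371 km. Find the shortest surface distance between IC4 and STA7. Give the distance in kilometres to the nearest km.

9214 km

Δφ = -7.2640°,  Δλ = -89.7360°
a = sin²(Δφ/2) + cos φ₁ cos φ₂ sin²(Δλ/2) = 0.437860
c = 2·arcsin(√a) = 1.446195 rad = 82.8609°
d = R·c = 6371 × 1.446195 = 9213.7 km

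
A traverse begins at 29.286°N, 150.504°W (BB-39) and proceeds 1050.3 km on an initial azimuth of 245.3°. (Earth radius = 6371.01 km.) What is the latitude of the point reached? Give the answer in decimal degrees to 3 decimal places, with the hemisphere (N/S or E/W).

δ = d/R = 1050.3/6371.01 = 0.164856 rad
φ₂ = arcsin(sin φ₁ cos δ + cos φ₁ sin δ cos θ)
   = arcsin(0.48917·0.98644 + 0.87219·0.16411·-0.41787) = 25.00679°
λ₂ = λ₁ + atan2(sin θ sin δ cos φ₁, cos δ − sin φ₁ sin φ₂) = -159.97323°

25.007°N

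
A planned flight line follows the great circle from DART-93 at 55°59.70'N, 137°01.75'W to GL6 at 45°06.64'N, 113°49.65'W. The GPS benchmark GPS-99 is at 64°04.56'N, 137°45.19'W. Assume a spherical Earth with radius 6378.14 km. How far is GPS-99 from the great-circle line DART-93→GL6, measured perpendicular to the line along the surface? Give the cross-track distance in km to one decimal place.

785.2 km

DART-93: φ = +55.99500°, λ = -137.02917°
GL6: φ = +45.11067°, λ = -113.82750°
GPS-99: φ = +64.07600°, λ = -137.75317°
δ₁₃ = central angle DART-93→GPS-99 = 0.141179 rad  (haversine)
θ₁₃ = bearing DART-93→GPS-99 = 357.750°,  θ₁₂ = bearing DART-93→GL6 = 116.974°
dₓₜ = R·arcsin(sin δ₁₃ · sin(θ₁₃ − θ₁₂)) = 6378.14·arcsin(0.14071·sin(240.776°)) = -785.219 km
|dₓₜ| = 785.219 km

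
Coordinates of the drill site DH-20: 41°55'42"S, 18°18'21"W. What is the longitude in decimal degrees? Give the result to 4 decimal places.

18° + 18′/60 + 21″/3600 = 18 + 0.30000 + 0.00583 = 18.3058°

18.3058°W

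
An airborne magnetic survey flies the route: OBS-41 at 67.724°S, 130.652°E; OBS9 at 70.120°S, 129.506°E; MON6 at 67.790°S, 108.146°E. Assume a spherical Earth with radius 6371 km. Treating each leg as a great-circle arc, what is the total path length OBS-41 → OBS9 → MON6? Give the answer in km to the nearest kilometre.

1156 km

OBS-41→OBS9: c = 0.042430 rad, d = 270.32 km
OBS9→MON6: c = 0.139081 rad, d = 886.08 km
Total = 270.32 + 886.08 = 1156.41 km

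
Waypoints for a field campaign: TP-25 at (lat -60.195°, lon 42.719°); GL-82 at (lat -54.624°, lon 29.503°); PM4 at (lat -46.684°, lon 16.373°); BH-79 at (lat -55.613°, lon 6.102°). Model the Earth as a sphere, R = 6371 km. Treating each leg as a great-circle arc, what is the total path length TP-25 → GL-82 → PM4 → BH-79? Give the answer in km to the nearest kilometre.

TP-25→GL-82: c = 0.157291 rad, d = 1002.10 km
GL-82→PM4: c = 0.200183 rad, d = 1275.36 km
PM4→BH-79: c = 0.191748 rad, d = 1221.62 km
Total = 1002.10 + 1275.36 + 1221.62 = 3499.09 km

3499 km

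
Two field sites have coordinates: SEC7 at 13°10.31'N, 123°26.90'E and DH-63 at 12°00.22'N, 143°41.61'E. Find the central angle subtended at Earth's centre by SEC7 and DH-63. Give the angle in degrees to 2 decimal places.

19.79°

SEC7: φ = +13.17183°, λ = +123.44833°
DH-63: φ = +12.00367°, λ = +143.69350°
Δφ = -1.1682°,  Δλ = 20.2452°
a = sin²(Δφ/2) + cos φ₁ cos φ₂ sin²(Δλ/2) = 0.029523
c = 2·arcsin(√a) = 0.345361 rad = 19.7877°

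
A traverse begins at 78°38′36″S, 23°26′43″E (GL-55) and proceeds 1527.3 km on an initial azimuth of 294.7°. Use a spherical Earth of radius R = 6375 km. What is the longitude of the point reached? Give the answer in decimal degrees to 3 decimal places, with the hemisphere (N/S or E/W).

GL-55: φ = -78.64333°, λ = +23.44528°
δ = d/R = 1527.3/6375 = 0.239576 rad
φ₂ = arcsin(sin φ₁ cos δ + cos φ₁ sin δ cos θ)
   = arcsin(-0.98042·0.97144 + 0.19692·0.23729·0.41787) = -68.89033°
λ₂ = λ₁ + atan2(sin θ sin δ cos φ₁, cos δ − sin φ₁ sin φ₂) = -13.32295°

13.323°W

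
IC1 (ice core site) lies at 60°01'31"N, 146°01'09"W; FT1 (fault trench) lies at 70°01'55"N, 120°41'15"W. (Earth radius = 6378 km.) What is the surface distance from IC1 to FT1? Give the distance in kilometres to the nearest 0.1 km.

IC1: φ = +60.02528°, λ = -146.01917°
FT1: φ = +70.03194°, λ = -120.68750°
Δφ = 10.0067°,  Δλ = 25.3317°
a = sin²(Δφ/2) + cos φ₁ cos φ₂ sin²(Δλ/2) = 0.015809
c = 2·arcsin(√a) = 0.252135 rad = 14.4463°
d = R·c = 6378 × 0.252135 = 1608.1 km

1608.1 km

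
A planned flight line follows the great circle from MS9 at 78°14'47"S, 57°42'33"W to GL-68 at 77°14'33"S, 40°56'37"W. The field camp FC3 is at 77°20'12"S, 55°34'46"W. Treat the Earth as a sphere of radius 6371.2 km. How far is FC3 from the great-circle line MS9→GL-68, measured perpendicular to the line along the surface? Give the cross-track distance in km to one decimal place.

MS9: φ = -78.24639°, λ = -57.70917°
GL-68: φ = -77.24250°, λ = -40.94361°
FC3: φ = -77.33667°, λ = -55.57944°
δ₁₃ = central angle MS9→FC3 = 0.017714 rad  (haversine)
θ₁₃ = bearing MS9→FC3 = 27.382°,  θ₁₂ = bearing MS9→GL-68 = 82.549°
dₓₜ = R·arcsin(sin δ₁₃ · sin(θ₁₃ − θ₁₂)) = 6371.2·arcsin(0.01771·sin(-55.167°)) = -92.637 km
|dₓₜ| = 92.637 km

92.6 km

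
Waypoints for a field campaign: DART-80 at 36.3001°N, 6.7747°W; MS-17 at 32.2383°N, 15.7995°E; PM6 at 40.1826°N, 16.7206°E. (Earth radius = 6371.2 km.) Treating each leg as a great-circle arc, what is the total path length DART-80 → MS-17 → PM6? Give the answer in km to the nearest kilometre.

3005 km

DART-80→MS-17: c = 0.332406 rad, d = 2117.83 km
MS-17→PM6: c = 0.139257 rad, d = 887.23 km
Total = 2117.83 + 887.23 = 3005.06 km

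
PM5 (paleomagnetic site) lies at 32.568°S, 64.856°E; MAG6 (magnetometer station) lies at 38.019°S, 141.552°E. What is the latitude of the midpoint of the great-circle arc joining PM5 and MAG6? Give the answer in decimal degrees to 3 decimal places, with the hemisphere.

42.059°S

Bx = cos φ₂ cos Δλ = 0.181288,  By = cos φ₂ sin Δλ = 0.766664
φₘ = atan2(sin φ₁ + sin φ₂, √((cos φ₁ + Bx)² + By²)) = -42.05924°
λₘ = λ₁ + atan2(By, cos φ₁ + Bx) = 101.67692°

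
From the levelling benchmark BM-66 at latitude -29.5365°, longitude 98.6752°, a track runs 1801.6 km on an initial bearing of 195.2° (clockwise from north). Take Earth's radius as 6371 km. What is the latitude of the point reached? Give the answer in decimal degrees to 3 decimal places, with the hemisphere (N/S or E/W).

45.046°S

δ = d/R = 1801.6/6371 = 0.282781 rad
φ₂ = arcsin(sin φ₁ cos δ + cos φ₁ sin δ cos θ)
   = arcsin(-0.49298·0.96028 + 0.87004·0.27903·-0.96502) = -45.04576°
λ₂ = λ₁ + atan2(sin θ sin δ cos φ₁, cos δ − sin φ₁ sin φ₂) = 92.73193°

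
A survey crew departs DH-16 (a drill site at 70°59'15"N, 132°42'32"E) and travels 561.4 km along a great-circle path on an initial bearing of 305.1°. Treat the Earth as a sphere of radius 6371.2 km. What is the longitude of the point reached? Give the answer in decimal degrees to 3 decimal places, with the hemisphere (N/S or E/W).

118.122°E

DH-16: φ = +70.98750°, λ = +132.70889°
δ = d/R = 561.4/6371.2 = 0.088115 rad
φ₂ = arcsin(sin φ₁ cos δ + cos φ₁ sin δ cos θ)
   = arcsin(0.94545·0.99612 + 0.32577·0.08800·0.57501) = 73.38828°
λ₂ = λ₁ + atan2(sin θ sin δ cos φ₁, cos δ − sin φ₁ sin φ₂) = 118.12224°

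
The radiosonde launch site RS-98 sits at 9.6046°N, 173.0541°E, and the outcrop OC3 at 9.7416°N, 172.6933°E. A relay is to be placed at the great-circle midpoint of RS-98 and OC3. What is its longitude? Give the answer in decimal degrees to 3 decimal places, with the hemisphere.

172.874°E

Bx = cos φ₂ cos Δλ = 0.985561,  By = cos φ₂ sin Δλ = -0.006206
φₘ = atan2(sin φ₁ + sin φ₂, √((cos φ₁ + Bx)² + By²)) = 9.67315°
λₘ = λ₁ + atan2(By, cos φ₁ + Bx) = 172.87374°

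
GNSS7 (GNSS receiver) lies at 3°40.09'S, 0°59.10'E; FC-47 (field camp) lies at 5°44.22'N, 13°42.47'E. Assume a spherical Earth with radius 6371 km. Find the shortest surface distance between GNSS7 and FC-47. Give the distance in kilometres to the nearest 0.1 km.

1757.8 km

GNSS7: φ = -3.66817°, λ = +0.98500°
FC-47: φ = +5.73700°, λ = +13.70783°
Δφ = 9.4052°,  Δλ = 12.7228°
a = sin²(Δφ/2) + cos φ₁ cos φ₂ sin²(Δλ/2) = 0.018911
c = 2·arcsin(√a) = 0.275911 rad = 15.8086°
d = R·c = 6371 × 0.275911 = 1757.8 km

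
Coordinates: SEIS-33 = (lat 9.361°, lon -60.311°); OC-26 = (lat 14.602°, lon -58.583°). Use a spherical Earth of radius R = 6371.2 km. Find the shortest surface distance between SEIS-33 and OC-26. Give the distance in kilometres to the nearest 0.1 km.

Δφ = 5.2410°,  Δλ = 1.7280°
a = sin²(Δφ/2) + cos φ₁ cos φ₂ sin²(Δλ/2) = 0.002307
c = 2·arcsin(√a) = 0.096109 rad = 5.5066°
d = R·c = 6371.2 × 0.096109 = 612.3 km

612.3 km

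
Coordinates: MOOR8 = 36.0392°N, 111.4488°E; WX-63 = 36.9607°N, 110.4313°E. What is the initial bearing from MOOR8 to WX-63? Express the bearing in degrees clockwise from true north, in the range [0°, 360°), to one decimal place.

Δλ = -1.0175°
y = sin Δλ · cos φ₂ = -0.014189
x = cos φ₁ sin φ₂ − sin φ₁ cos φ₂ cos Δλ = 0.016157
θ = atan2(y, x) = -41.2907° → 318.7093° (mod 360°)

318.7°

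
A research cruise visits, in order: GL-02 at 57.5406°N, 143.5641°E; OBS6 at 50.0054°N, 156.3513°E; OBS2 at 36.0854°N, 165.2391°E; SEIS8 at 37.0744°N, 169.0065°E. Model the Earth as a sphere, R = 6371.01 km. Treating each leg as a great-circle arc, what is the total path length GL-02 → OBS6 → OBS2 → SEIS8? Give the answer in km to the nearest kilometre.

GL-02→OBS6: c = 0.185688 rad, d = 1183.02 km
OBS6→OBS2: c = 0.267647 rad, d = 1705.18 km
OBS2→SEIS8: c = 0.055547 rad, d = 353.89 km
Total = 1183.02 + 1705.18 + 353.89 = 3242.09 km

3242 km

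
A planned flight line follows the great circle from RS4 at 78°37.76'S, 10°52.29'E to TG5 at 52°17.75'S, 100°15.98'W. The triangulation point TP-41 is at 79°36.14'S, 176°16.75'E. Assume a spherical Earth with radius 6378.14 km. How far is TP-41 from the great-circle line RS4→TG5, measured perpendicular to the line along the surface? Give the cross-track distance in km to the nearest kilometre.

RS4: φ = -78.62933°, λ = +10.87150°
TG5: φ = -52.29583°, λ = -100.26633°
TP-41: φ = -79.60233°, λ = +176.27917°
δ₁₃ = central angle RS4→TP-41 = 0.376822 rad  (haversine)
θ₁₃ = bearing RS4→TP-41 = 172.902°,  θ₁₂ = bearing RS4→TG5 = 236.876°
dₓₜ = R·arcsin(sin δ₁₃ · sin(θ₁₃ − θ₁₂)) = 6378.14·arcsin(0.36797·sin(-63.974°)) = -2149.413 km
|dₓₜ| = 2149.413 km

2149 km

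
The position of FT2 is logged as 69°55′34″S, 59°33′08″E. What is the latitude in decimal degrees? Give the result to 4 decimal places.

69.9261°S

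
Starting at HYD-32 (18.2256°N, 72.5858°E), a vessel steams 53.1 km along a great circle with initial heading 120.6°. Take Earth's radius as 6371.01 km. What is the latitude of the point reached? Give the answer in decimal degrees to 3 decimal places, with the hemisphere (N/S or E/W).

17.982°N

δ = d/R = 53.1/6371.01 = 0.008335 rad
φ₂ = arcsin(sin φ₁ cos δ + cos φ₁ sin δ cos θ)
   = arcsin(0.31276·0.99997 + 0.94983·0.00833·-0.50904) = 17.98203°
λ₂ = λ₁ + atan2(sin θ sin δ cos φ₁, cos δ − sin φ₁ sin φ₂) = 73.01795°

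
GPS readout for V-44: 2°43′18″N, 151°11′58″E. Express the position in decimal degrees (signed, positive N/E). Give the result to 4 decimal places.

lat: 2.7217° N → +2.7217°
lon: 151.1994° E → +151.1994°

+2.7217°, +151.1994°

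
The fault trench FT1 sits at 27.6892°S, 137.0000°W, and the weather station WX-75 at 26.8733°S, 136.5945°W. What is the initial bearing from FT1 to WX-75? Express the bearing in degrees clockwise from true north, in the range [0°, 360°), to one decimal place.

Δλ = 0.4055°
y = sin Δλ · cos φ₂ = 0.006313
x = cos φ₁ sin φ₂ − sin φ₁ cos φ₂ cos Δλ = 0.014229
θ = atan2(y, x) = 23.9250° → 23.9250° (mod 360°)

23.9°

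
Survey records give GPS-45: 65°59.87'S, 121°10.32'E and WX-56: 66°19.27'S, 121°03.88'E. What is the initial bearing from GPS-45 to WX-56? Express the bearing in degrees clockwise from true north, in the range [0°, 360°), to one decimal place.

187.6°

GPS-45: φ = -65.99783°, λ = +121.17200°
WX-56: φ = -66.32117°, λ = +121.06467°
Δλ = -0.1073°
y = sin Δλ · cos φ₂ = -0.000752
x = cos φ₁ sin φ₂ − sin φ₁ cos φ₂ cos Δλ = -0.005644
θ = atan2(y, x) = -172.4071° → 187.5929° (mod 360°)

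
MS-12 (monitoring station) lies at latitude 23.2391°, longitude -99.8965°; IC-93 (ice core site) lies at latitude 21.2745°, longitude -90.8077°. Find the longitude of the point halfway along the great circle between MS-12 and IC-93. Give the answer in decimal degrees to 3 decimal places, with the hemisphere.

Bx = cos φ₂ cos Δλ = 0.920153,  By = cos φ₂ sin Δλ = 0.147200
φₘ = atan2(sin φ₁ + sin φ₂, √((cos φ₁ + Bx)² + By²)) = 22.32011°
λₘ = λ₁ + atan2(By, cos φ₁ + Bx) = -95.32014°

95.320°W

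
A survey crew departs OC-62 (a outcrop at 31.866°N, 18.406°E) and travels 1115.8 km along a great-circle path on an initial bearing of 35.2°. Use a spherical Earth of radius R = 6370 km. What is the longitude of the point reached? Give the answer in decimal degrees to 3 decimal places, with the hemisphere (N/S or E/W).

δ = d/R = 1115.8/6370 = 0.175165 rad
φ₂ = arcsin(sin φ₁ cos δ + cos φ₁ sin δ cos θ)
   = arcsin(0.52793·0.98470 + 0.84929·0.17427·0.81714) = 39.85133°
λ₂ = λ₁ + atan2(sin θ sin δ cos φ₁, cos δ − sin φ₁ sin φ₂) = 25.92474°

25.925°E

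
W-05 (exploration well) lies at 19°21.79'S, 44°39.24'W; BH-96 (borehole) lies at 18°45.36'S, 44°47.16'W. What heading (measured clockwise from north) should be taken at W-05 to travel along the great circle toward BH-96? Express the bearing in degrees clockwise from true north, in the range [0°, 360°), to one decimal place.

W-05: φ = -19.36317°, λ = -44.65400°
BH-96: φ = -18.75600°, λ = -44.78600°
Δλ = -0.1320°
y = sin Δλ · cos φ₂ = -0.002181
x = cos φ₁ sin φ₂ − sin φ₁ cos φ₂ cos Δλ = 0.010596
θ = atan2(y, x) = -11.6334° → 348.3666° (mod 360°)

348.4°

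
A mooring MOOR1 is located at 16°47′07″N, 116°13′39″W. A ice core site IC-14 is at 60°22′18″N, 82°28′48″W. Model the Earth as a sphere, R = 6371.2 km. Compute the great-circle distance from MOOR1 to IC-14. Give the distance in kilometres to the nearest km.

MOOR1: φ = +16.78528°, λ = -116.22750°
IC-14: φ = +60.37167°, λ = -82.48000°
Δφ = 43.5864°,  Δλ = 33.7475°
a = sin²(Δφ/2) + cos φ₁ cos φ₂ sin²(Δλ/2) = 0.177710
c = 2·arcsin(√a) = 0.870322 rad = 49.8658°
d = R·c = 6371.2 × 0.870322 = 5545.0 km

5545 km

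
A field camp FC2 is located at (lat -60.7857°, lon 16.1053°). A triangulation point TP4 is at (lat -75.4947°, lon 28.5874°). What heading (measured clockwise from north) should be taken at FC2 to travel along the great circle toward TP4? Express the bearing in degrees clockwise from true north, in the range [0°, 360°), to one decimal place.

Δλ = 12.4821°
y = sin Δλ · cos φ₂ = 0.054135
x = cos φ₁ sin φ₂ − sin φ₁ cos φ₂ cos Δλ = -0.259077
θ = atan2(y, x) = 168.1976° → 168.1976° (mod 360°)

168.2°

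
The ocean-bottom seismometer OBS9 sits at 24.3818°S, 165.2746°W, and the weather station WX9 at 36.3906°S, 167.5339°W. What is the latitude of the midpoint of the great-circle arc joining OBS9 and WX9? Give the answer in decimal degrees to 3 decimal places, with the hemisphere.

Bx = cos φ₂ cos Δλ = 0.804365,  By = cos φ₂ sin Δλ = -0.031734
φₘ = atan2(sin φ₁ + sin φ₂, √((cos φ₁ + Bx)² + By²)) = -30.39104°
λₘ = λ₁ + atan2(By, cos φ₁ + Bx) = -166.33457°

30.391°S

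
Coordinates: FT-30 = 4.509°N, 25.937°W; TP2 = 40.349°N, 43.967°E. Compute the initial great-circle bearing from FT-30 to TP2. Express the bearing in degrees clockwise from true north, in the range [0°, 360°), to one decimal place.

48.9°

Δλ = 69.9040°
y = sin Δλ · cos φ₂ = 0.715716
x = cos φ₁ sin φ₂ − sin φ₁ cos φ₂ cos Δλ = 0.624852
θ = atan2(y, x) = 48.8776° → 48.8776° (mod 360°)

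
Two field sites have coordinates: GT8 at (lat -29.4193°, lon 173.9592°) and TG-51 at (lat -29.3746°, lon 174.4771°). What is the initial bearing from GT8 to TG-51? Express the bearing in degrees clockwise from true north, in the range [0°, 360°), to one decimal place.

84.5°

Δλ = 0.5179°
y = sin Δλ · cos φ₂ = 0.007877
x = cos φ₁ sin φ₂ − sin φ₁ cos φ₂ cos Δλ = 0.000763
θ = atan2(y, x) = 84.4696° → 84.4696° (mod 360°)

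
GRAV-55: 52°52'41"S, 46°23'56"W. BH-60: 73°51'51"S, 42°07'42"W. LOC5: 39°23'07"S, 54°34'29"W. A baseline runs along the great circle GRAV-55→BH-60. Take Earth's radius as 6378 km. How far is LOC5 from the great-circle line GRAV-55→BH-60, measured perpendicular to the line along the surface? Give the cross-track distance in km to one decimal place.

GRAV-55: φ = -52.87806°, λ = -46.39889°
BH-60: φ = -73.86417°, λ = -42.12833°
LOC5: φ = -39.38528°, λ = -54.57472°
δ₁₃ = central angle GRAV-55→LOC5 = 0.255019 rad  (haversine)
θ₁₃ = bearing GRAV-55→LOC5 = 334.169°,  θ₁₂ = bearing GRAV-55→BH-60 = 176.698°
dₓₜ = R·arcsin(sin δ₁₃ · sin(θ₁₃ − θ₁₂)) = 6378·arcsin(0.25226·sin(157.471°)) = 617.435 km
|dₓₜ| = 617.435 km

617.4 km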